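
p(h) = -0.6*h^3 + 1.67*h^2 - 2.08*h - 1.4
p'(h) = -1.8*h^2 + 3.34*h - 2.08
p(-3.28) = 44.56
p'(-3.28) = -32.40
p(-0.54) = 0.30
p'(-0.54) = -4.41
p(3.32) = -11.85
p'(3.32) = -10.83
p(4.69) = -36.32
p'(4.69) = -26.01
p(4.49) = -31.38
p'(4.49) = -23.37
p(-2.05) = 15.05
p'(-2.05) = -16.49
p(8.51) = -267.94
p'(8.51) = -104.01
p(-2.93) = 34.12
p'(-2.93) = -27.32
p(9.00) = -322.25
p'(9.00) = -117.82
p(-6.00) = 200.80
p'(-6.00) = -86.92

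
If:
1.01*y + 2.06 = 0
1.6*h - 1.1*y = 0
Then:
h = -1.40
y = -2.04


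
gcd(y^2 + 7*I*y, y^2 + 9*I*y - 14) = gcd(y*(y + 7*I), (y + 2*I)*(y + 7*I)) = y + 7*I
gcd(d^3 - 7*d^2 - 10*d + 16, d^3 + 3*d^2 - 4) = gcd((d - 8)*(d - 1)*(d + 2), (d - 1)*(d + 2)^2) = d^2 + d - 2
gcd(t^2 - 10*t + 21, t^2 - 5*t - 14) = t - 7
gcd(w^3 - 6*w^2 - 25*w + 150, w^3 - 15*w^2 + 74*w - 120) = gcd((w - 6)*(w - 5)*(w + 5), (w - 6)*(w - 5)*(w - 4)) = w^2 - 11*w + 30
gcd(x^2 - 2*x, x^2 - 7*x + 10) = x - 2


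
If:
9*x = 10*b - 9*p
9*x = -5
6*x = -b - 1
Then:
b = 7/3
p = 85/27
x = -5/9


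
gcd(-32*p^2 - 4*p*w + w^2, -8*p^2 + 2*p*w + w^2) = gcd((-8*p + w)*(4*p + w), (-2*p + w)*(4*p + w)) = 4*p + w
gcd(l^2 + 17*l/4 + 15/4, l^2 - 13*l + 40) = 1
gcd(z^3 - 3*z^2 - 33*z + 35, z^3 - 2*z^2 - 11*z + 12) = z - 1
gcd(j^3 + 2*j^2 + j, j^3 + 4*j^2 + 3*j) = j^2 + j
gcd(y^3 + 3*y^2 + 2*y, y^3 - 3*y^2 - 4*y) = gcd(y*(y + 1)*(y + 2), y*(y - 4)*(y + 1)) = y^2 + y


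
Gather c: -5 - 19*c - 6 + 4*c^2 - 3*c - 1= 4*c^2 - 22*c - 12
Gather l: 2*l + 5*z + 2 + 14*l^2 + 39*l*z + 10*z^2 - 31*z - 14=14*l^2 + l*(39*z + 2) + 10*z^2 - 26*z - 12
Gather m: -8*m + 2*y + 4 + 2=-8*m + 2*y + 6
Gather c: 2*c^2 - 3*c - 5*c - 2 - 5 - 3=2*c^2 - 8*c - 10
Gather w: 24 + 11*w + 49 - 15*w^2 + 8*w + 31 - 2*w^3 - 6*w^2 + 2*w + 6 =-2*w^3 - 21*w^2 + 21*w + 110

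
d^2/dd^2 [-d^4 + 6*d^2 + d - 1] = 12 - 12*d^2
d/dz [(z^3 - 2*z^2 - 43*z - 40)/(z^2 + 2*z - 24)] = (z^4 + 4*z^3 - 33*z^2 + 176*z + 1112)/(z^4 + 4*z^3 - 44*z^2 - 96*z + 576)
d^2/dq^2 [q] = 0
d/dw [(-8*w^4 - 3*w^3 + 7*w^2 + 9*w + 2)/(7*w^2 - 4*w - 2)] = (-112*w^5 + 75*w^4 + 88*w^3 - 73*w^2 - 56*w - 10)/(49*w^4 - 56*w^3 - 12*w^2 + 16*w + 4)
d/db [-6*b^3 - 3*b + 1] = -18*b^2 - 3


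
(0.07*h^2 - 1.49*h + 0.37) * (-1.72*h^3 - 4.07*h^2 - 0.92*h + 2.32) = -0.1204*h^5 + 2.2779*h^4 + 5.3635*h^3 + 0.0273000000000001*h^2 - 3.7972*h + 0.8584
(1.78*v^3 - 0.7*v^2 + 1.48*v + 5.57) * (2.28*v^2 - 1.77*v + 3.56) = 4.0584*v^5 - 4.7466*v^4 + 10.9502*v^3 + 7.588*v^2 - 4.5901*v + 19.8292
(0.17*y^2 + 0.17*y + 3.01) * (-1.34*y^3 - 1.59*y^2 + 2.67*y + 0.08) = -0.2278*y^5 - 0.4981*y^4 - 3.8498*y^3 - 4.3184*y^2 + 8.0503*y + 0.2408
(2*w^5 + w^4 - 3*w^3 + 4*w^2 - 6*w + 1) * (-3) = -6*w^5 - 3*w^4 + 9*w^3 - 12*w^2 + 18*w - 3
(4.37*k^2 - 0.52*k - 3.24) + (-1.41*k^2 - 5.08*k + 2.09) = 2.96*k^2 - 5.6*k - 1.15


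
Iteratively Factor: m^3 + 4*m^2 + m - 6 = (m + 3)*(m^2 + m - 2) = (m - 1)*(m + 3)*(m + 2)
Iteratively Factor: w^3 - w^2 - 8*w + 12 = (w - 2)*(w^2 + w - 6) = (w - 2)*(w + 3)*(w - 2)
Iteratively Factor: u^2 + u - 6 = (u + 3)*(u - 2)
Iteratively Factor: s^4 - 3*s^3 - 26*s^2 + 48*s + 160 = (s - 4)*(s^3 + s^2 - 22*s - 40) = (s - 4)*(s + 2)*(s^2 - s - 20) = (s - 5)*(s - 4)*(s + 2)*(s + 4)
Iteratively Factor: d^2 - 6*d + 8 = (d - 2)*(d - 4)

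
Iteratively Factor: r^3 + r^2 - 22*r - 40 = (r - 5)*(r^2 + 6*r + 8) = (r - 5)*(r + 4)*(r + 2)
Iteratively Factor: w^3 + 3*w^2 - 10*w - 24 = (w + 4)*(w^2 - w - 6) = (w + 2)*(w + 4)*(w - 3)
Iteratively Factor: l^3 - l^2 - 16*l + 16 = (l - 4)*(l^2 + 3*l - 4) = (l - 4)*(l - 1)*(l + 4)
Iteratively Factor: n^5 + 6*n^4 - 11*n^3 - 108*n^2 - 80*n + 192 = (n - 4)*(n^4 + 10*n^3 + 29*n^2 + 8*n - 48) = (n - 4)*(n + 3)*(n^3 + 7*n^2 + 8*n - 16) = (n - 4)*(n - 1)*(n + 3)*(n^2 + 8*n + 16) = (n - 4)*(n - 1)*(n + 3)*(n + 4)*(n + 4)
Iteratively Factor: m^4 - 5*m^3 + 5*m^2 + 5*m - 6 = (m + 1)*(m^3 - 6*m^2 + 11*m - 6) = (m - 2)*(m + 1)*(m^2 - 4*m + 3) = (m - 3)*(m - 2)*(m + 1)*(m - 1)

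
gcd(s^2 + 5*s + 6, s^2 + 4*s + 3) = s + 3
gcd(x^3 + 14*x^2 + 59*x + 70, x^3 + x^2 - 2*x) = x + 2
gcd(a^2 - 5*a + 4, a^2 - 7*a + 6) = a - 1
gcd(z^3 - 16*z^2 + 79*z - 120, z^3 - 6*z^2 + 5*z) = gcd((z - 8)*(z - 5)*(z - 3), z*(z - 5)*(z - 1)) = z - 5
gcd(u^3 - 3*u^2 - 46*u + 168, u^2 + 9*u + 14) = u + 7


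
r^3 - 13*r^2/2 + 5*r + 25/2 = (r - 5)*(r - 5/2)*(r + 1)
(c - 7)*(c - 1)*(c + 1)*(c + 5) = c^4 - 2*c^3 - 36*c^2 + 2*c + 35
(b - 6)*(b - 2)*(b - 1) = b^3 - 9*b^2 + 20*b - 12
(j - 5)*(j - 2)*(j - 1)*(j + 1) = j^4 - 7*j^3 + 9*j^2 + 7*j - 10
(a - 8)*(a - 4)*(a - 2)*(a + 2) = a^4 - 12*a^3 + 28*a^2 + 48*a - 128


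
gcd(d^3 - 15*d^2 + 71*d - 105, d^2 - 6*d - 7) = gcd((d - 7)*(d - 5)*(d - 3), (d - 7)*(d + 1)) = d - 7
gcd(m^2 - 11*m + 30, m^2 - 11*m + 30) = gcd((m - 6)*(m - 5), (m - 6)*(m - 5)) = m^2 - 11*m + 30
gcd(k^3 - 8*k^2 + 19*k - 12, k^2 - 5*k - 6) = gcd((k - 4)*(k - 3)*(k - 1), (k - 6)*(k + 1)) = 1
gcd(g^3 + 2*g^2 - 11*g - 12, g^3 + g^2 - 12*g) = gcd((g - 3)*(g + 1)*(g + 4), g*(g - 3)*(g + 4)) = g^2 + g - 12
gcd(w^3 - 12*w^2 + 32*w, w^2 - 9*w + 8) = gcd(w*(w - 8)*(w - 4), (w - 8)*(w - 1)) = w - 8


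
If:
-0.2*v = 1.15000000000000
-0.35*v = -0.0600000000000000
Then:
No Solution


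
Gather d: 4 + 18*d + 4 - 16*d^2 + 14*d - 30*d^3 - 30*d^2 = -30*d^3 - 46*d^2 + 32*d + 8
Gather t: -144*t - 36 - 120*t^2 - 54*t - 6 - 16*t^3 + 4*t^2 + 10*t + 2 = -16*t^3 - 116*t^2 - 188*t - 40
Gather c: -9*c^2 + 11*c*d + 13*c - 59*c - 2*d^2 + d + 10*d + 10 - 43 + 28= -9*c^2 + c*(11*d - 46) - 2*d^2 + 11*d - 5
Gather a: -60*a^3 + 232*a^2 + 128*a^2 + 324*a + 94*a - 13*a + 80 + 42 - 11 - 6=-60*a^3 + 360*a^2 + 405*a + 105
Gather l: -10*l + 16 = 16 - 10*l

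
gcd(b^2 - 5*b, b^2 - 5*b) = b^2 - 5*b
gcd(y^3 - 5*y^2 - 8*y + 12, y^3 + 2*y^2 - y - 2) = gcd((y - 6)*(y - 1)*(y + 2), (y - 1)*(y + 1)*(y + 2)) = y^2 + y - 2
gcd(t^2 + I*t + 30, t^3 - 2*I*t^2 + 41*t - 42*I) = t + 6*I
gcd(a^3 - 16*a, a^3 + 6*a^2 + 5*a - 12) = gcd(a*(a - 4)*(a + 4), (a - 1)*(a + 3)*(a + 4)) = a + 4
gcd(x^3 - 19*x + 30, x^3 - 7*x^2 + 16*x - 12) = x^2 - 5*x + 6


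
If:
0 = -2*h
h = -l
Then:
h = 0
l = 0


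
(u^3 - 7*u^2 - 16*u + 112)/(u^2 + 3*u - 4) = (u^2 - 11*u + 28)/(u - 1)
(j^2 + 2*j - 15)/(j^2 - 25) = (j - 3)/(j - 5)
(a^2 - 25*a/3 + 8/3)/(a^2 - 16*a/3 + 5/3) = (a - 8)/(a - 5)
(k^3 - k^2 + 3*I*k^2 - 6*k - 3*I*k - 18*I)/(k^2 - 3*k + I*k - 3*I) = (k^2 + k*(2 + 3*I) + 6*I)/(k + I)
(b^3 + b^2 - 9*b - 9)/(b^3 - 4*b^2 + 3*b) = (b^2 + 4*b + 3)/(b*(b - 1))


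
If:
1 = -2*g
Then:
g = -1/2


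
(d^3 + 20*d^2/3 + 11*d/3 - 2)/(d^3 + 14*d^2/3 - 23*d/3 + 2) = (d + 1)/(d - 1)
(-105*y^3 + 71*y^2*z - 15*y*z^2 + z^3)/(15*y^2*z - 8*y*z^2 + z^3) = (-7*y + z)/z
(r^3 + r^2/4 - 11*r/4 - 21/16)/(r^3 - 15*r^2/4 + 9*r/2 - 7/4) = (r^2 + 2*r + 3/4)/(r^2 - 2*r + 1)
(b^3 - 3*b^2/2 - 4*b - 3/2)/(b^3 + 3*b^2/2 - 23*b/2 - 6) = (b + 1)/(b + 4)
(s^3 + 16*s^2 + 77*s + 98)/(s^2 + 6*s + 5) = (s^3 + 16*s^2 + 77*s + 98)/(s^2 + 6*s + 5)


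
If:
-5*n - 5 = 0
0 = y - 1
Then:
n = -1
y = 1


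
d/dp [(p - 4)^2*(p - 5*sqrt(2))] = (p - 4)*(3*p - 10*sqrt(2) - 4)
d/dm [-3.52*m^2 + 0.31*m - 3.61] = 0.31 - 7.04*m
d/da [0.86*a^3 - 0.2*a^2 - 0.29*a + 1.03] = 2.58*a^2 - 0.4*a - 0.29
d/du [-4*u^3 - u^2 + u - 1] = -12*u^2 - 2*u + 1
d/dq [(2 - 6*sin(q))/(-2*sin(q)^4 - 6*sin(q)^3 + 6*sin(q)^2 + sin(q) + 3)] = 2*(-18*sin(q)^4 - 28*sin(q)^3 + 36*sin(q)^2 - 12*sin(q) - 10)*cos(q)/(-2*sin(q)^4 - 6*sin(q)^3 + 6*sin(q)^2 + sin(q) + 3)^2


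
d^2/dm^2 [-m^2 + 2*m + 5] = -2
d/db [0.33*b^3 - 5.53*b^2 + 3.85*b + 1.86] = 0.99*b^2 - 11.06*b + 3.85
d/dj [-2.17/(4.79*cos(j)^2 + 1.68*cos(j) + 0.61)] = -(20.7886*cos(j) + 3.6456)*sin(j)/(4.79*cos(j)^2 + 1.68*cos(j) + 0.61)^2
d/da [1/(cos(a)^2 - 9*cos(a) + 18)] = (2*cos(a) - 9)*sin(a)/(cos(a)^2 - 9*cos(a) + 18)^2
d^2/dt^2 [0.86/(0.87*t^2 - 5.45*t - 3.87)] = (1.301868*t^2 - 8.15538*t - 0.86*(1.74*t - 5.45)*(3.48*t - 10.9) - 5.791068)/(-0.87*t^2 + 5.45*t + 3.87)^3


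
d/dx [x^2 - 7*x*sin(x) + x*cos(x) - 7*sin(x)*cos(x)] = -x*sin(x) - 7*x*cos(x) + 2*x - 7*sin(x) + cos(x) - 7*cos(2*x)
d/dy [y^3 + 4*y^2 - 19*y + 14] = 3*y^2 + 8*y - 19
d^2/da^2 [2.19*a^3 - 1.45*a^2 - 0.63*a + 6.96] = 13.14*a - 2.9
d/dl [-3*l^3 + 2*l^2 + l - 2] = -9*l^2 + 4*l + 1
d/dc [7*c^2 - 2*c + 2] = 14*c - 2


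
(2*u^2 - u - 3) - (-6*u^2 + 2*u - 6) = 8*u^2 - 3*u + 3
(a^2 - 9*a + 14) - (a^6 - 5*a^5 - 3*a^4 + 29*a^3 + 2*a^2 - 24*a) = -a^6 + 5*a^5 + 3*a^4 - 29*a^3 - a^2 + 15*a + 14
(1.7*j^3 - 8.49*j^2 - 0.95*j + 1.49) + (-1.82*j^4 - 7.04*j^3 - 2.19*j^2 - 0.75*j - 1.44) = -1.82*j^4 - 5.34*j^3 - 10.68*j^2 - 1.7*j + 0.05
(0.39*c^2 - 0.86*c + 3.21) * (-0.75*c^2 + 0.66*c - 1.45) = -0.2925*c^4 + 0.9024*c^3 - 3.5406*c^2 + 3.3656*c - 4.6545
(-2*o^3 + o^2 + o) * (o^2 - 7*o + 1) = -2*o^5 + 15*o^4 - 8*o^3 - 6*o^2 + o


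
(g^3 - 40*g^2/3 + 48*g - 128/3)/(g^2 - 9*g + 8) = (3*g^2 - 16*g + 16)/(3*(g - 1))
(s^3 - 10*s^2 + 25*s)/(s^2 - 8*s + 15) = s*(s - 5)/(s - 3)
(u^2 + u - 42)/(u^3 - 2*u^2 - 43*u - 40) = (-u^2 - u + 42)/(-u^3 + 2*u^2 + 43*u + 40)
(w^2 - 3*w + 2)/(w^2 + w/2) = 2*(w^2 - 3*w + 2)/(w*(2*w + 1))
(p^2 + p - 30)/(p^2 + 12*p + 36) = (p - 5)/(p + 6)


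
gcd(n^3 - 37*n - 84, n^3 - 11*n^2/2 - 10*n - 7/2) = n - 7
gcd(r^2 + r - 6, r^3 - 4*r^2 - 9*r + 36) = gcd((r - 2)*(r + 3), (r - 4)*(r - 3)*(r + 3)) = r + 3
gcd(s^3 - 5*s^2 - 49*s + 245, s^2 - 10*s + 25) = s - 5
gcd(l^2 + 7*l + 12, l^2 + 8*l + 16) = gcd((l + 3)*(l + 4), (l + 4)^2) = l + 4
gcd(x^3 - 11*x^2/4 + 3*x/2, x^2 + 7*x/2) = x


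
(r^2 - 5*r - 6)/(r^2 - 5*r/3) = 3*(r^2 - 5*r - 6)/(r*(3*r - 5))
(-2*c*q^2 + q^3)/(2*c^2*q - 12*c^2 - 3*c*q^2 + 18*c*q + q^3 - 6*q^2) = q^2/(-c*q + 6*c + q^2 - 6*q)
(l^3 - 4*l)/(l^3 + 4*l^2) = (l^2 - 4)/(l*(l + 4))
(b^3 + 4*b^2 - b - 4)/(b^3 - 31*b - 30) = (b^2 + 3*b - 4)/(b^2 - b - 30)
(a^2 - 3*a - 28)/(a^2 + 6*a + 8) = (a - 7)/(a + 2)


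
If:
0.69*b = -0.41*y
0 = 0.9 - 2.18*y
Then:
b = -0.25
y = 0.41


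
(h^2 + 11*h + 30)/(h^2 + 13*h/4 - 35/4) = 4*(h + 6)/(4*h - 7)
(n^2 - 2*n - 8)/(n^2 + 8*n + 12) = (n - 4)/(n + 6)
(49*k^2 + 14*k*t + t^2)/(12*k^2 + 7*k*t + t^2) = (49*k^2 + 14*k*t + t^2)/(12*k^2 + 7*k*t + t^2)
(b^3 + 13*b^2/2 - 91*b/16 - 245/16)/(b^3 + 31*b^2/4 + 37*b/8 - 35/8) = (4*b - 7)/(2*(2*b - 1))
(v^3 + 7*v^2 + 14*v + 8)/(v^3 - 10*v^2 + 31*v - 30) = (v^3 + 7*v^2 + 14*v + 8)/(v^3 - 10*v^2 + 31*v - 30)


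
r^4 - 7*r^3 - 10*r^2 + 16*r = r*(r - 8)*(r - 1)*(r + 2)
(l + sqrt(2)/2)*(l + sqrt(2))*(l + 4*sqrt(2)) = l^3 + 11*sqrt(2)*l^2/2 + 13*l + 4*sqrt(2)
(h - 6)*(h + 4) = h^2 - 2*h - 24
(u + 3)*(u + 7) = u^2 + 10*u + 21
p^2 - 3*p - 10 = (p - 5)*(p + 2)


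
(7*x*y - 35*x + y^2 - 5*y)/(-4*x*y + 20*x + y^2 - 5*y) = (-7*x - y)/(4*x - y)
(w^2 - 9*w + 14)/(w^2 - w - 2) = (w - 7)/(w + 1)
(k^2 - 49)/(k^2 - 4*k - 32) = (49 - k^2)/(-k^2 + 4*k + 32)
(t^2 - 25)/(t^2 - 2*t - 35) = (t - 5)/(t - 7)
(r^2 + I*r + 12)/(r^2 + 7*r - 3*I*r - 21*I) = (r + 4*I)/(r + 7)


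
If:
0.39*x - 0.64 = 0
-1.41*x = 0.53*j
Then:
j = -4.37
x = 1.64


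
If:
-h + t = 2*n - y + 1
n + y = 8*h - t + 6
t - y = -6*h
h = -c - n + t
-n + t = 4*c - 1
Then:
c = 8/23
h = 1/23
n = 122/69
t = 149/69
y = 167/69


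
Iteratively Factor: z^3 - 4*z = (z - 2)*(z^2 + 2*z) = z*(z - 2)*(z + 2)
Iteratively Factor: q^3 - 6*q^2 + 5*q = (q)*(q^2 - 6*q + 5) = q*(q - 1)*(q - 5)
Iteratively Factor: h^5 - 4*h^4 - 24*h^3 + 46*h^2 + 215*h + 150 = (h + 3)*(h^4 - 7*h^3 - 3*h^2 + 55*h + 50) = (h - 5)*(h + 3)*(h^3 - 2*h^2 - 13*h - 10) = (h - 5)^2*(h + 3)*(h^2 + 3*h + 2) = (h - 5)^2*(h + 1)*(h + 3)*(h + 2)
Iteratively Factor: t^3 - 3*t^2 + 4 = (t - 2)*(t^2 - t - 2) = (t - 2)*(t + 1)*(t - 2)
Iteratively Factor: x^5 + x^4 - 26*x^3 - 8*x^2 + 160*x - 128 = (x - 2)*(x^4 + 3*x^3 - 20*x^2 - 48*x + 64) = (x - 2)*(x + 4)*(x^3 - x^2 - 16*x + 16) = (x - 2)*(x + 4)^2*(x^2 - 5*x + 4) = (x - 2)*(x - 1)*(x + 4)^2*(x - 4)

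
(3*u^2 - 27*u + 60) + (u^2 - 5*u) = 4*u^2 - 32*u + 60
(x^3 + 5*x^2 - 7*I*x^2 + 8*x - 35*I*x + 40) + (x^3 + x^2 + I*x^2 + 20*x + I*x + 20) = 2*x^3 + 6*x^2 - 6*I*x^2 + 28*x - 34*I*x + 60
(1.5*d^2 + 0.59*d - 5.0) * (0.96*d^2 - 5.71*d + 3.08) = 1.44*d^4 - 7.9986*d^3 - 3.5489*d^2 + 30.3672*d - 15.4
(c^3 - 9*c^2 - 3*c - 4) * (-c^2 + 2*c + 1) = -c^5 + 11*c^4 - 14*c^3 - 11*c^2 - 11*c - 4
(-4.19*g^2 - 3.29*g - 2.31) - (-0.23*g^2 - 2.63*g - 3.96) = -3.96*g^2 - 0.66*g + 1.65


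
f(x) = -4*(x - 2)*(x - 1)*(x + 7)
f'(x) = -4*(x - 2)*(x - 1) - 4*(x - 2)*(x + 7) - 4*(x - 1)*(x + 7) = -12*x^2 - 32*x + 76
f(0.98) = -0.65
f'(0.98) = 33.12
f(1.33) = 7.37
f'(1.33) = 12.21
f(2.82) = -58.62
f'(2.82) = -109.67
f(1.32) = 7.24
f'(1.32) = 12.85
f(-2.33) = -269.35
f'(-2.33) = 85.41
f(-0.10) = -63.76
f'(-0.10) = 79.08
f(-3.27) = -335.74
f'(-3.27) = 52.33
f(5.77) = -918.57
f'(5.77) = -508.15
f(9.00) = -3584.00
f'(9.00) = -1184.00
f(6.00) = -1040.00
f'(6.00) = -548.00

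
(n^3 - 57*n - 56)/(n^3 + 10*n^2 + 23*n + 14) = (n - 8)/(n + 2)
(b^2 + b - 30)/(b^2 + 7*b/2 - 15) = 2*(b - 5)/(2*b - 5)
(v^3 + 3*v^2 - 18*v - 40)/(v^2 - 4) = (v^2 + v - 20)/(v - 2)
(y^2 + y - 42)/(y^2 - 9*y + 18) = (y + 7)/(y - 3)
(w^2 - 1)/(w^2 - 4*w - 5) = (w - 1)/(w - 5)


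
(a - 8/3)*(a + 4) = a^2 + 4*a/3 - 32/3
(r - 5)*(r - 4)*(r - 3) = r^3 - 12*r^2 + 47*r - 60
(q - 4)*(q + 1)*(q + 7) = q^3 + 4*q^2 - 25*q - 28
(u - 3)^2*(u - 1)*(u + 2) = u^4 - 5*u^3 + u^2 + 21*u - 18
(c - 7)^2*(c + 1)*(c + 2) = c^4 - 11*c^3 + 9*c^2 + 119*c + 98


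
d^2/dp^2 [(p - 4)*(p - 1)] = 2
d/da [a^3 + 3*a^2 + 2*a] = 3*a^2 + 6*a + 2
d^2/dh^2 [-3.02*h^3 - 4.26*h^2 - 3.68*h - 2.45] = -18.12*h - 8.52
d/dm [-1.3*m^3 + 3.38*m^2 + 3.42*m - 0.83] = -3.9*m^2 + 6.76*m + 3.42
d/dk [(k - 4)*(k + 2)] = 2*k - 2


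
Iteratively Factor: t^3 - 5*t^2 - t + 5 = (t - 5)*(t^2 - 1) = (t - 5)*(t + 1)*(t - 1)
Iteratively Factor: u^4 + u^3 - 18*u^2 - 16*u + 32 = (u - 1)*(u^3 + 2*u^2 - 16*u - 32) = (u - 1)*(u + 2)*(u^2 - 16) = (u - 4)*(u - 1)*(u + 2)*(u + 4)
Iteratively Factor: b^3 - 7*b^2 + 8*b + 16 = (b + 1)*(b^2 - 8*b + 16) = (b - 4)*(b + 1)*(b - 4)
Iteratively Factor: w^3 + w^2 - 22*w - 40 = (w + 2)*(w^2 - w - 20) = (w - 5)*(w + 2)*(w + 4)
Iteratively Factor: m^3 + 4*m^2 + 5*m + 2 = (m + 1)*(m^2 + 3*m + 2) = (m + 1)^2*(m + 2)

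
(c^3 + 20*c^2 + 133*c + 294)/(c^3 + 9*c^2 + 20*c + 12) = (c^2 + 14*c + 49)/(c^2 + 3*c + 2)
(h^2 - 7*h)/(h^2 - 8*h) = (h - 7)/(h - 8)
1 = 1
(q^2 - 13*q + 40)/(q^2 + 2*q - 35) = (q - 8)/(q + 7)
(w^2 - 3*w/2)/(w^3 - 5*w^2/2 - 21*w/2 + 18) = w/(w^2 - w - 12)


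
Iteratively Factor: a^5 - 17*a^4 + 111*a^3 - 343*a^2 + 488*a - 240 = (a - 4)*(a^4 - 13*a^3 + 59*a^2 - 107*a + 60) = (a - 4)*(a - 3)*(a^3 - 10*a^2 + 29*a - 20) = (a - 4)*(a - 3)*(a - 1)*(a^2 - 9*a + 20) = (a - 5)*(a - 4)*(a - 3)*(a - 1)*(a - 4)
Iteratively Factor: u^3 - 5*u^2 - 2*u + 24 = (u + 2)*(u^2 - 7*u + 12) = (u - 4)*(u + 2)*(u - 3)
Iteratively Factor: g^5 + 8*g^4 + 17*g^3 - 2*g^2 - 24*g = (g + 4)*(g^4 + 4*g^3 + g^2 - 6*g) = (g + 3)*(g + 4)*(g^3 + g^2 - 2*g) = (g - 1)*(g + 3)*(g + 4)*(g^2 + 2*g) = (g - 1)*(g + 2)*(g + 3)*(g + 4)*(g)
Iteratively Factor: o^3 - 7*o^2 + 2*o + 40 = (o - 5)*(o^2 - 2*o - 8) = (o - 5)*(o - 4)*(o + 2)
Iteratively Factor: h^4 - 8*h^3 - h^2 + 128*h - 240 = (h - 5)*(h^3 - 3*h^2 - 16*h + 48) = (h - 5)*(h - 4)*(h^2 + h - 12) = (h - 5)*(h - 4)*(h - 3)*(h + 4)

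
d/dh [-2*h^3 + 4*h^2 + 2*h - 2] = -6*h^2 + 8*h + 2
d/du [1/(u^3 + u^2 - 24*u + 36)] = (-3*u^2 - 2*u + 24)/(u^3 + u^2 - 24*u + 36)^2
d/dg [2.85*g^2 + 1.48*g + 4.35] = 5.7*g + 1.48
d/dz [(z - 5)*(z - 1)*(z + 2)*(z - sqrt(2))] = 4*z^3 - 12*z^2 - 3*sqrt(2)*z^2 - 14*z + 8*sqrt(2)*z + 7*sqrt(2) + 10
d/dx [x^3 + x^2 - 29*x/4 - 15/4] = 3*x^2 + 2*x - 29/4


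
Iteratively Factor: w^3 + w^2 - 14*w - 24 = (w + 2)*(w^2 - w - 12) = (w + 2)*(w + 3)*(w - 4)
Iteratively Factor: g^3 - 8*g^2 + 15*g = (g)*(g^2 - 8*g + 15) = g*(g - 5)*(g - 3)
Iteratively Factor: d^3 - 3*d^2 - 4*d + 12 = (d - 2)*(d^2 - d - 6) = (d - 3)*(d - 2)*(d + 2)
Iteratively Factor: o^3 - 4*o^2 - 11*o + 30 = (o - 2)*(o^2 - 2*o - 15) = (o - 5)*(o - 2)*(o + 3)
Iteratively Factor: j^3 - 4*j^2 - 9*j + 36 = (j - 4)*(j^2 - 9) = (j - 4)*(j - 3)*(j + 3)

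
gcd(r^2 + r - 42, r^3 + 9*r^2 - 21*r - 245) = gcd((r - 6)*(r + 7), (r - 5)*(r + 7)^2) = r + 7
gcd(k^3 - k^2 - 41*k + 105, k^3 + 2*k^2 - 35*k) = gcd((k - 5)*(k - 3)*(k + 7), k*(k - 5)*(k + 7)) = k^2 + 2*k - 35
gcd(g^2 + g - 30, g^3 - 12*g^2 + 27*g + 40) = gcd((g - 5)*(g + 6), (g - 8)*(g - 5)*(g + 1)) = g - 5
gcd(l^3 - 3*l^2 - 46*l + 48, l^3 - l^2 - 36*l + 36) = l^2 + 5*l - 6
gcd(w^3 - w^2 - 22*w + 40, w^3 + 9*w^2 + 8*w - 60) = w^2 + 3*w - 10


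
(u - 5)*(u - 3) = u^2 - 8*u + 15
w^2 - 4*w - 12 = (w - 6)*(w + 2)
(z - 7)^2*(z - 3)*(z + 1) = z^4 - 16*z^3 + 74*z^2 - 56*z - 147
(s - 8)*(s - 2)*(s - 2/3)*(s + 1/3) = s^4 - 31*s^3/3 + 172*s^2/9 - 28*s/9 - 32/9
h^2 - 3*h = h*(h - 3)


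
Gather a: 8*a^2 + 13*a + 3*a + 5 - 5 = 8*a^2 + 16*a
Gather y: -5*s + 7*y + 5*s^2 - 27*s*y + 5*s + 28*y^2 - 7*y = 5*s^2 - 27*s*y + 28*y^2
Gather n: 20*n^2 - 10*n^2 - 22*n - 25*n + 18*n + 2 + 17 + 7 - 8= 10*n^2 - 29*n + 18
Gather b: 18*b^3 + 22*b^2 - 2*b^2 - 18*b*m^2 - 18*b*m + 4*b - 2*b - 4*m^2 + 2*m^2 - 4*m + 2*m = 18*b^3 + 20*b^2 + b*(-18*m^2 - 18*m + 2) - 2*m^2 - 2*m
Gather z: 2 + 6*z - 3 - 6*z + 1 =0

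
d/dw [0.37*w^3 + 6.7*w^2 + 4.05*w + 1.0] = 1.11*w^2 + 13.4*w + 4.05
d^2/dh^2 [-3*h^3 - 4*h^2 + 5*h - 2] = -18*h - 8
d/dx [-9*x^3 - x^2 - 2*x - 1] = -27*x^2 - 2*x - 2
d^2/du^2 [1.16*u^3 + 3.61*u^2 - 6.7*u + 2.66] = 6.96*u + 7.22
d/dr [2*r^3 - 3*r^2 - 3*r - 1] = 6*r^2 - 6*r - 3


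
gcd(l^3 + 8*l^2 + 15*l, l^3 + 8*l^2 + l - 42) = l + 3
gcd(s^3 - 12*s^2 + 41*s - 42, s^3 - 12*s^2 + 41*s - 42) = s^3 - 12*s^2 + 41*s - 42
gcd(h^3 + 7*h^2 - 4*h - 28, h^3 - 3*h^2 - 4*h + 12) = h^2 - 4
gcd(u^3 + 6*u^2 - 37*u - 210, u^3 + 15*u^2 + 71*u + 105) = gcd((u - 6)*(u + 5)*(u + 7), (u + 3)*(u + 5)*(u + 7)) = u^2 + 12*u + 35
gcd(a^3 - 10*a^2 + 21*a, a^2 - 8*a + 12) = 1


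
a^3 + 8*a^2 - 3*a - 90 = (a - 3)*(a + 5)*(a + 6)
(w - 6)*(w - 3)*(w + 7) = w^3 - 2*w^2 - 45*w + 126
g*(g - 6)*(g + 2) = g^3 - 4*g^2 - 12*g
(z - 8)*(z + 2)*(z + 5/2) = z^3 - 7*z^2/2 - 31*z - 40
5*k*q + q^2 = q*(5*k + q)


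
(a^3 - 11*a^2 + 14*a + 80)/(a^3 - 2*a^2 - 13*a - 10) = (a - 8)/(a + 1)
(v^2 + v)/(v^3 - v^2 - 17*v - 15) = v/(v^2 - 2*v - 15)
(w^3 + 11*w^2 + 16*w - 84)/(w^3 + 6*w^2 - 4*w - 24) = (w + 7)/(w + 2)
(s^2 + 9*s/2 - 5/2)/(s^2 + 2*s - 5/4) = 2*(s + 5)/(2*s + 5)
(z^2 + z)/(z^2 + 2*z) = (z + 1)/(z + 2)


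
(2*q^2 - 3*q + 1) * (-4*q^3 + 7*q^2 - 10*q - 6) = -8*q^5 + 26*q^4 - 45*q^3 + 25*q^2 + 8*q - 6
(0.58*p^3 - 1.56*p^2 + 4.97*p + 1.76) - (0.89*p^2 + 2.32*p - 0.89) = 0.58*p^3 - 2.45*p^2 + 2.65*p + 2.65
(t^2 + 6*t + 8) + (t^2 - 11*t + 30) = 2*t^2 - 5*t + 38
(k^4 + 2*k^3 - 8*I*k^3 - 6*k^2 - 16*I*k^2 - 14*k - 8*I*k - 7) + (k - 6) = k^4 + 2*k^3 - 8*I*k^3 - 6*k^2 - 16*I*k^2 - 13*k - 8*I*k - 13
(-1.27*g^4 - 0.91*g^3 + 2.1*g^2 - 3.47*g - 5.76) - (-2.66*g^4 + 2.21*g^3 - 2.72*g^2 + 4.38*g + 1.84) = 1.39*g^4 - 3.12*g^3 + 4.82*g^2 - 7.85*g - 7.6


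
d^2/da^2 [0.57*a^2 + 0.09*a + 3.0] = 1.14000000000000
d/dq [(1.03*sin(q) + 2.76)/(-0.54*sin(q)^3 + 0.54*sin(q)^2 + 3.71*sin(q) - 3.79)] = (1.1124*sin(q)^3 + 3.915*sin(q)^2 - 2.9808*sin(q) - 14.1433)*cos(q)/(0.2916*sin(q)^6 - 0.5832*sin(q)^5 - 3.7152*sin(q)^4 + 8.1*sin(q)^3 + 9.6709*sin(q)^2 - 28.1218*sin(q) + 14.3641)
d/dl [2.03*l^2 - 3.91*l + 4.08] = 4.06*l - 3.91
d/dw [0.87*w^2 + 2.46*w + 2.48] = 1.74*w + 2.46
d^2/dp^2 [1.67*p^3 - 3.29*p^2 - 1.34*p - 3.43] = 10.02*p - 6.58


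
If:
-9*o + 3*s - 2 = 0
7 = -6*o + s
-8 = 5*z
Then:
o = -19/9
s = -17/3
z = -8/5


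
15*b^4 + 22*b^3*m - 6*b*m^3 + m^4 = (-5*b + m)*(-3*b + m)*(b + m)^2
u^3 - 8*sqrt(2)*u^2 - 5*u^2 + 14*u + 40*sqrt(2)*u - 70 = (u - 5)*(u - 7*sqrt(2))*(u - sqrt(2))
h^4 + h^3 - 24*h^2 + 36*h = h*(h - 3)*(h - 2)*(h + 6)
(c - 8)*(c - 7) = c^2 - 15*c + 56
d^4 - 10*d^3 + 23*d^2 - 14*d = d*(d - 7)*(d - 2)*(d - 1)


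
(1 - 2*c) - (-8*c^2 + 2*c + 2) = 8*c^2 - 4*c - 1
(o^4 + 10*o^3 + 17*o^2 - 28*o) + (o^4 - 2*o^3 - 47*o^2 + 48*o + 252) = 2*o^4 + 8*o^3 - 30*o^2 + 20*o + 252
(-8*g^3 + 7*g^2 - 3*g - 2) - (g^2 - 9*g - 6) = -8*g^3 + 6*g^2 + 6*g + 4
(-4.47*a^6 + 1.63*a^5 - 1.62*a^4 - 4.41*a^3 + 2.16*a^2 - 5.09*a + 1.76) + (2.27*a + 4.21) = -4.47*a^6 + 1.63*a^5 - 1.62*a^4 - 4.41*a^3 + 2.16*a^2 - 2.82*a + 5.97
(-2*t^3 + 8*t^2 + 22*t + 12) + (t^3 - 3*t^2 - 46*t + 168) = -t^3 + 5*t^2 - 24*t + 180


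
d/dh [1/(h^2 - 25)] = -2*h/(h^2 - 25)^2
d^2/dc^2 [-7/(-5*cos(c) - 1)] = 35*(5*sin(c)^2 + cos(c) + 5)/(5*cos(c) + 1)^3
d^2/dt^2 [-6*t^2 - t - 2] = -12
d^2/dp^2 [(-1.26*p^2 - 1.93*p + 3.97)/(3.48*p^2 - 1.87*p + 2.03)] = (-1.4210854715202e-14*p^4 - 63.145296*p^3 + 341.876592*p^2 - 73.20528*p - 53.363564)/(42.144192*p^6 - 67.939344*p^5 + 110.259972*p^4 - 85.801771*p^3 + 64.318317*p^2 - 23.118249*p + 8.365427)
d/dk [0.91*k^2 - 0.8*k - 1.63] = 1.82*k - 0.8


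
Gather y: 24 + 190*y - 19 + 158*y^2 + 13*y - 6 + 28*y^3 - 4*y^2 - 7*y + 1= 28*y^3 + 154*y^2 + 196*y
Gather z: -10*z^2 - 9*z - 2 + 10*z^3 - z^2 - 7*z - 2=10*z^3 - 11*z^2 - 16*z - 4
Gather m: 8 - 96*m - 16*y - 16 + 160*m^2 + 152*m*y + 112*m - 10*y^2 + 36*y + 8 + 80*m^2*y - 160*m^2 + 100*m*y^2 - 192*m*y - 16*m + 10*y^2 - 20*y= 80*m^2*y + m*(100*y^2 - 40*y)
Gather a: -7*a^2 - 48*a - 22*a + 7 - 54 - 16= -7*a^2 - 70*a - 63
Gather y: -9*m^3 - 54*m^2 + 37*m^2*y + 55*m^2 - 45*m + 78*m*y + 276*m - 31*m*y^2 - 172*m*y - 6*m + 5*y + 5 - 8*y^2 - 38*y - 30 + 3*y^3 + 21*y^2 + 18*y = -9*m^3 + m^2 + 225*m + 3*y^3 + y^2*(13 - 31*m) + y*(37*m^2 - 94*m - 15) - 25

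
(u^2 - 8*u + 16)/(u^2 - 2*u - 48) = (-u^2 + 8*u - 16)/(-u^2 + 2*u + 48)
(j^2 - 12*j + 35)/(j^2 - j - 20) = (j - 7)/(j + 4)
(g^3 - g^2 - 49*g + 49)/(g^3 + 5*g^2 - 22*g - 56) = (g^2 - 8*g + 7)/(g^2 - 2*g - 8)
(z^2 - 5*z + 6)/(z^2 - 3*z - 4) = (-z^2 + 5*z - 6)/(-z^2 + 3*z + 4)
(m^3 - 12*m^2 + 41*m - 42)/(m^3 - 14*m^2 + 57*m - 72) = (m^2 - 9*m + 14)/(m^2 - 11*m + 24)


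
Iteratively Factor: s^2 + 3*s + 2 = (s + 2)*(s + 1)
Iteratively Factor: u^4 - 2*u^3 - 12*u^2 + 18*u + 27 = (u - 3)*(u^3 + u^2 - 9*u - 9) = (u - 3)*(u + 3)*(u^2 - 2*u - 3) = (u - 3)*(u + 1)*(u + 3)*(u - 3)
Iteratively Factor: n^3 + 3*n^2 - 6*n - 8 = (n - 2)*(n^2 + 5*n + 4) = (n - 2)*(n + 1)*(n + 4)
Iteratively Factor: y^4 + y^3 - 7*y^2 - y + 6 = (y + 1)*(y^3 - 7*y + 6) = (y - 2)*(y + 1)*(y^2 + 2*y - 3) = (y - 2)*(y - 1)*(y + 1)*(y + 3)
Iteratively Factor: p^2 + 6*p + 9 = (p + 3)*(p + 3)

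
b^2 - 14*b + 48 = (b - 8)*(b - 6)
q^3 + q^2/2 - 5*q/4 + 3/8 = (q - 1/2)^2*(q + 3/2)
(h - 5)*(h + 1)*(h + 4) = h^3 - 21*h - 20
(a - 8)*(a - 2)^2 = a^3 - 12*a^2 + 36*a - 32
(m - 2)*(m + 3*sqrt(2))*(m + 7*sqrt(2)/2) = m^3 - 2*m^2 + 13*sqrt(2)*m^2/2 - 13*sqrt(2)*m + 21*m - 42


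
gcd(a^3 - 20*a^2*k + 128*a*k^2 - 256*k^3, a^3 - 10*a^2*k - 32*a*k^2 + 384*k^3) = a^2 - 16*a*k + 64*k^2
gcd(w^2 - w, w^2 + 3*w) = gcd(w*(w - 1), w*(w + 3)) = w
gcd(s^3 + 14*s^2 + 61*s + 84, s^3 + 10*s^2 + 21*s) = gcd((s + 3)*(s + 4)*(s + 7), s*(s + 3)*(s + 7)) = s^2 + 10*s + 21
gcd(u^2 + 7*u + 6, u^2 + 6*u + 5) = u + 1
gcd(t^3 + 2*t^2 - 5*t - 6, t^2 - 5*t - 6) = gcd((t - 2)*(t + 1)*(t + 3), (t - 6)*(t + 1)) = t + 1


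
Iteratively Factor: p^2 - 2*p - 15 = (p + 3)*(p - 5)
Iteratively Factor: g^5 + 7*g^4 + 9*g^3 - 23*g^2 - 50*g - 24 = (g + 1)*(g^4 + 6*g^3 + 3*g^2 - 26*g - 24) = (g + 1)*(g + 4)*(g^3 + 2*g^2 - 5*g - 6) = (g + 1)*(g + 3)*(g + 4)*(g^2 - g - 2) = (g + 1)^2*(g + 3)*(g + 4)*(g - 2)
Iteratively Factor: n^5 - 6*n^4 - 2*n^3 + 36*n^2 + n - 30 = (n + 1)*(n^4 - 7*n^3 + 5*n^2 + 31*n - 30) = (n + 1)*(n + 2)*(n^3 - 9*n^2 + 23*n - 15) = (n - 1)*(n + 1)*(n + 2)*(n^2 - 8*n + 15) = (n - 5)*(n - 1)*(n + 1)*(n + 2)*(n - 3)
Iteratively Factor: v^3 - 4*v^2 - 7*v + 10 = (v + 2)*(v^2 - 6*v + 5) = (v - 5)*(v + 2)*(v - 1)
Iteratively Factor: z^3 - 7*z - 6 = (z - 3)*(z^2 + 3*z + 2) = (z - 3)*(z + 2)*(z + 1)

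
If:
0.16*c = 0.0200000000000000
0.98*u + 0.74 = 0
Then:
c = 0.12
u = -0.76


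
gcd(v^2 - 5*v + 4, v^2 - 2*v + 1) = v - 1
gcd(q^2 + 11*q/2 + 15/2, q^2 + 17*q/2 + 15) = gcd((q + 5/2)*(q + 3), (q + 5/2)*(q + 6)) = q + 5/2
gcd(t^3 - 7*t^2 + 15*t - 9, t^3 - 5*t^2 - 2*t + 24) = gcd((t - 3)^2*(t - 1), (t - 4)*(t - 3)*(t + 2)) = t - 3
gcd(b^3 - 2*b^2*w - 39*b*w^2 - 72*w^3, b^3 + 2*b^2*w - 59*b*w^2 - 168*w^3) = -b^2 + 5*b*w + 24*w^2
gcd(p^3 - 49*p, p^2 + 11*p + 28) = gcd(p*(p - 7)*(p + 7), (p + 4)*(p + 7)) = p + 7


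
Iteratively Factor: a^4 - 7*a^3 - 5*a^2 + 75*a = (a - 5)*(a^3 - 2*a^2 - 15*a) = (a - 5)^2*(a^2 + 3*a) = a*(a - 5)^2*(a + 3)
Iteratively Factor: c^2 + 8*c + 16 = (c + 4)*(c + 4)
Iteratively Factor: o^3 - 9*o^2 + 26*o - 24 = (o - 4)*(o^2 - 5*o + 6) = (o - 4)*(o - 2)*(o - 3)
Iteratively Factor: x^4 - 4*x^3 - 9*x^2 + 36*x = (x)*(x^3 - 4*x^2 - 9*x + 36) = x*(x - 4)*(x^2 - 9) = x*(x - 4)*(x - 3)*(x + 3)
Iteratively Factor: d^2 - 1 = (d + 1)*(d - 1)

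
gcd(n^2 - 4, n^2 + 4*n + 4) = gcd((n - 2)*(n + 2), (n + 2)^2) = n + 2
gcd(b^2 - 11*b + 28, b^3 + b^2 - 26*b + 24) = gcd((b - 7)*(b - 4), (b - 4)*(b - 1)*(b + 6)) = b - 4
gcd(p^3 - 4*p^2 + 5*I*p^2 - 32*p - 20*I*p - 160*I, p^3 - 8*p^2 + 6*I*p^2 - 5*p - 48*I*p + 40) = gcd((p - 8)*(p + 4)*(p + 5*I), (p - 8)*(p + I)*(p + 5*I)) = p^2 + p*(-8 + 5*I) - 40*I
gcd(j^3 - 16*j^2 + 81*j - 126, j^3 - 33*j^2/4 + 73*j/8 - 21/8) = j - 7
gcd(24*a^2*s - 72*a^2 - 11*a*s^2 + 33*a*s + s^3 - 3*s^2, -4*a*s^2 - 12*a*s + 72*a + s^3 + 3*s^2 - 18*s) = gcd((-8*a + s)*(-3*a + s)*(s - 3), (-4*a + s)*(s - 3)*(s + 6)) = s - 3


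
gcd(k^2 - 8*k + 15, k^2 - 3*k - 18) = 1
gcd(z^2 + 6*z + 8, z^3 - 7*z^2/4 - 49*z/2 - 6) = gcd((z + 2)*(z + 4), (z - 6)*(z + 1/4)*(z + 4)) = z + 4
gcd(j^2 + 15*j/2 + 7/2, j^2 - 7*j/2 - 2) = j + 1/2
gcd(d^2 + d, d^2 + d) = d^2 + d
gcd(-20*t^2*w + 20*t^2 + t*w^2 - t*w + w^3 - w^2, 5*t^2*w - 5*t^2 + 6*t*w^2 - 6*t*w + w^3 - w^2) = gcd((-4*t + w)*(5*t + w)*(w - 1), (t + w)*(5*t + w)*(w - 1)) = 5*t*w - 5*t + w^2 - w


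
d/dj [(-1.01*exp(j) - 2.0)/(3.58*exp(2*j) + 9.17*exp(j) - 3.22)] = (3.6158*exp(2*j) + 14.32*exp(j) + 21.5922)*exp(j)/(12.8164*exp(4*j) + 65.6572*exp(3*j) + 61.0337*exp(2*j) - 59.0548*exp(j) + 10.3684)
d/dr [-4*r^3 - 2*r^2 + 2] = 4*r*(-3*r - 1)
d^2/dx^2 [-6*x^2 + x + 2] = -12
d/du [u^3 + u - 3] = 3*u^2 + 1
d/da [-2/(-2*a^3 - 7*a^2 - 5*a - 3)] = 2*(-6*a^2 - 14*a - 5)/(2*a^3 + 7*a^2 + 5*a + 3)^2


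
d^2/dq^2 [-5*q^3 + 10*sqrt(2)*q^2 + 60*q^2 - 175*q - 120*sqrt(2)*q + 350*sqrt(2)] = -30*q + 20*sqrt(2) + 120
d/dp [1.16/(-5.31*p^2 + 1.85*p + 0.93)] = (12.3192*p - 2.146)/(-5.31*p^2 + 1.85*p + 0.93)^2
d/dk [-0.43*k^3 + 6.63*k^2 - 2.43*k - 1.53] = -1.29*k^2 + 13.26*k - 2.43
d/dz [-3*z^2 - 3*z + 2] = -6*z - 3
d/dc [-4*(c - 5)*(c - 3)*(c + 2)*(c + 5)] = -16*c^3 + 12*c^2 + 248*c - 100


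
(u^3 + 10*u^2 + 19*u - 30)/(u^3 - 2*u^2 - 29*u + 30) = (u + 6)/(u - 6)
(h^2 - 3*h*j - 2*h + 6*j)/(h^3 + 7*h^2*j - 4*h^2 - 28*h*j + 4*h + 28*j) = (h - 3*j)/(h^2 + 7*h*j - 2*h - 14*j)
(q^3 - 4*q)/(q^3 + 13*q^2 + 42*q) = (q^2 - 4)/(q^2 + 13*q + 42)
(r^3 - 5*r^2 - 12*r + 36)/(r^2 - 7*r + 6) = (r^2 + r - 6)/(r - 1)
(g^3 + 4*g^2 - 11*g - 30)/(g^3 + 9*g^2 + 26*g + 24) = (g^2 + 2*g - 15)/(g^2 + 7*g + 12)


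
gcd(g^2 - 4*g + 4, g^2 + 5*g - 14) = g - 2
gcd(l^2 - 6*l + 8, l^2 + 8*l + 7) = 1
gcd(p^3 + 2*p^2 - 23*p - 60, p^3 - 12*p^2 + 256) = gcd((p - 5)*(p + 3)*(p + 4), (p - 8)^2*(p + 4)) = p + 4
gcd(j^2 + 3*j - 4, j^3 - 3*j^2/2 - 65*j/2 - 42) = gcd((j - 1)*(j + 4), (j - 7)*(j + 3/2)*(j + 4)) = j + 4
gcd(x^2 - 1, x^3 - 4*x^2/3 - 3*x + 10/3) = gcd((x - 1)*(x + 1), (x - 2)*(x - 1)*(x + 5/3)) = x - 1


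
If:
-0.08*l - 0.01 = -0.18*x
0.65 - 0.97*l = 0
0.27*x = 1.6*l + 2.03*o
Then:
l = 0.67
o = -0.48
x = 0.35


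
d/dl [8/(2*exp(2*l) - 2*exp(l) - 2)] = (4 - 8*exp(l))*exp(l)/(-exp(2*l) + exp(l) + 1)^2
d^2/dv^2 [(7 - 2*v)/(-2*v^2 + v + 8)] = 2*(4*(4 - 3*v)*(-2*v^2 + v + 8) - (2*v - 7)*(4*v - 1)^2)/(-2*v^2 + v + 8)^3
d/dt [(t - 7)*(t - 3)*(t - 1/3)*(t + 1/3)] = 4*t^3 - 30*t^2 + 376*t/9 + 10/9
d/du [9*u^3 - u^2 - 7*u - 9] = 27*u^2 - 2*u - 7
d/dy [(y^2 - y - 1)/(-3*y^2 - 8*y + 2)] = (-11*y^2 - 2*y - 10)/(9*y^4 + 48*y^3 + 52*y^2 - 32*y + 4)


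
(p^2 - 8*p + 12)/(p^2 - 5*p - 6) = (p - 2)/(p + 1)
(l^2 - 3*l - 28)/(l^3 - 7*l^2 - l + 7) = (l + 4)/(l^2 - 1)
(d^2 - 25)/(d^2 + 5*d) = (d - 5)/d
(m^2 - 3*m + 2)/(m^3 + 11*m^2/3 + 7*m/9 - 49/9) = 9*(m - 2)/(9*m^2 + 42*m + 49)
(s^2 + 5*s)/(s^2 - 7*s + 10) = s*(s + 5)/(s^2 - 7*s + 10)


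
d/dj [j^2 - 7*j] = 2*j - 7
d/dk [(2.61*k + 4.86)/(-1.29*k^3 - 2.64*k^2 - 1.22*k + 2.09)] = (6.7338*k^3 + 25.6986*k^2 + 25.6608*k + 11.3841)/(1.6641*k^6 + 6.8112*k^5 + 10.1172*k^4 + 1.0494*k^3 - 9.5468*k^2 - 5.0996*k + 4.3681)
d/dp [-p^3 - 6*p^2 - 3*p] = -3*p^2 - 12*p - 3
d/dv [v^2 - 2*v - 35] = 2*v - 2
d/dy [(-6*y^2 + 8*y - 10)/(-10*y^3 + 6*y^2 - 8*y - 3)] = 4*(-15*y^4 + 40*y^3 - 75*y^2 + 39*y - 26)/(100*y^6 - 120*y^5 + 196*y^4 - 36*y^3 + 28*y^2 + 48*y + 9)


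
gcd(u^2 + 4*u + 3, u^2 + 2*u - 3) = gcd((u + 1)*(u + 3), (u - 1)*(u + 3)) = u + 3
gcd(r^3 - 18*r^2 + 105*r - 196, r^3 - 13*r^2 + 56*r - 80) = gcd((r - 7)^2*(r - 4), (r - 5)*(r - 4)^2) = r - 4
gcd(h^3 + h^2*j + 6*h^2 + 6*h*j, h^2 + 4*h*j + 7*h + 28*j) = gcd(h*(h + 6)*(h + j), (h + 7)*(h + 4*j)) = 1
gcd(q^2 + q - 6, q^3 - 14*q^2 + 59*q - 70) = q - 2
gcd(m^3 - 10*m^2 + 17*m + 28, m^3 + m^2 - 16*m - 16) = m^2 - 3*m - 4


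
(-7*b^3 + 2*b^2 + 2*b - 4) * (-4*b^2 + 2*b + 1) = 28*b^5 - 22*b^4 - 11*b^3 + 22*b^2 - 6*b - 4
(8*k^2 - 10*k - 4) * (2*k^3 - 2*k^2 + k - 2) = 16*k^5 - 36*k^4 + 20*k^3 - 18*k^2 + 16*k + 8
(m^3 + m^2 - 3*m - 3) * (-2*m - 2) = -2*m^4 - 4*m^3 + 4*m^2 + 12*m + 6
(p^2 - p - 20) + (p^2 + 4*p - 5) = 2*p^2 + 3*p - 25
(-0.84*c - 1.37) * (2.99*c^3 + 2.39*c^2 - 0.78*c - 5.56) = -2.5116*c^4 - 6.1039*c^3 - 2.6191*c^2 + 5.739*c + 7.6172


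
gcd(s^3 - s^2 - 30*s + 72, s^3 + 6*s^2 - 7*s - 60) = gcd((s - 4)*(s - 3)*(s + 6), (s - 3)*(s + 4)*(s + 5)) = s - 3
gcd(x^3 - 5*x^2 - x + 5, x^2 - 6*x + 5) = x^2 - 6*x + 5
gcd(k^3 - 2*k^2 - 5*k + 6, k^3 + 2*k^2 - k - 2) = k^2 + k - 2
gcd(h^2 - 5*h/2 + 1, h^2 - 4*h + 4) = h - 2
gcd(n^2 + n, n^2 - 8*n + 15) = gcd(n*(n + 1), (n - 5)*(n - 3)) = 1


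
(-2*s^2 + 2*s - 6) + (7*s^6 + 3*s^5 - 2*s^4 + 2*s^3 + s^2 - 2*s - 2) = 7*s^6 + 3*s^5 - 2*s^4 + 2*s^3 - s^2 - 8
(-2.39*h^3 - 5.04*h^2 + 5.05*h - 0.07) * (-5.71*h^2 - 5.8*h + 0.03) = 13.6469*h^5 + 42.6404*h^4 + 0.3248*h^3 - 29.0415*h^2 + 0.5575*h - 0.0021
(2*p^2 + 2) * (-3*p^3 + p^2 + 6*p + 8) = -6*p^5 + 2*p^4 + 6*p^3 + 18*p^2 + 12*p + 16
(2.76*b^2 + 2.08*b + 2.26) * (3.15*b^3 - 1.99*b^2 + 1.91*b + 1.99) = 8.694*b^5 + 1.0596*b^4 + 8.2514*b^3 + 4.9678*b^2 + 8.4558*b + 4.4974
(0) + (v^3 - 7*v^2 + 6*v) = v^3 - 7*v^2 + 6*v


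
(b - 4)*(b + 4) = b^2 - 16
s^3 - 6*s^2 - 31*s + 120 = (s - 8)*(s - 3)*(s + 5)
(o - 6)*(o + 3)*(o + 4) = o^3 + o^2 - 30*o - 72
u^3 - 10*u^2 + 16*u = u*(u - 8)*(u - 2)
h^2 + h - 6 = (h - 2)*(h + 3)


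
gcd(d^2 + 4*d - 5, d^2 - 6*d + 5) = d - 1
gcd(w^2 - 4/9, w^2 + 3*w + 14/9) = w + 2/3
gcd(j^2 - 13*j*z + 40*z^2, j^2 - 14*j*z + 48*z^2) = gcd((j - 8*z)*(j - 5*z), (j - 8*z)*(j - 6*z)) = -j + 8*z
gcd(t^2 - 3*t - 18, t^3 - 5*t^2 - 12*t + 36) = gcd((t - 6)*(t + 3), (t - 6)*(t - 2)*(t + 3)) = t^2 - 3*t - 18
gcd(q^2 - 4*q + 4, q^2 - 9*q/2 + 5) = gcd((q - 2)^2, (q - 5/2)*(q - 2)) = q - 2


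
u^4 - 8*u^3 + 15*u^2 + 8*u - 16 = (u - 4)^2*(u - 1)*(u + 1)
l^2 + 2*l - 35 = (l - 5)*(l + 7)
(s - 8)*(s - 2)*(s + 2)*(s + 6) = s^4 - 2*s^3 - 52*s^2 + 8*s + 192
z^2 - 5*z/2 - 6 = (z - 4)*(z + 3/2)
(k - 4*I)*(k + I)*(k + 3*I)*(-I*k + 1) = -I*k^4 + k^3 - 13*I*k^2 + 25*k + 12*I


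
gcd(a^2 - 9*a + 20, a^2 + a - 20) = a - 4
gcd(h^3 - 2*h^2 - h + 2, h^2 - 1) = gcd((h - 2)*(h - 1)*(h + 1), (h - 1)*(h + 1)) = h^2 - 1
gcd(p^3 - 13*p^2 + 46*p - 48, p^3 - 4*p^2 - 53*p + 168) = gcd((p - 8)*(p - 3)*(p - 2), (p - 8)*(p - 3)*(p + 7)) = p^2 - 11*p + 24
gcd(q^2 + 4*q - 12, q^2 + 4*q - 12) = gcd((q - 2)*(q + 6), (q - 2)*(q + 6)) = q^2 + 4*q - 12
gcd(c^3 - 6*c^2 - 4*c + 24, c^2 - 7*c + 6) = c - 6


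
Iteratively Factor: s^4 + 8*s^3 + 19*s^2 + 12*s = (s + 4)*(s^3 + 4*s^2 + 3*s) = (s + 3)*(s + 4)*(s^2 + s) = (s + 1)*(s + 3)*(s + 4)*(s)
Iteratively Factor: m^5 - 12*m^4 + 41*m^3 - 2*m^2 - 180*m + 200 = (m - 5)*(m^4 - 7*m^3 + 6*m^2 + 28*m - 40) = (m - 5)*(m - 2)*(m^3 - 5*m^2 - 4*m + 20) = (m - 5)^2*(m - 2)*(m^2 - 4) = (m - 5)^2*(m - 2)*(m + 2)*(m - 2)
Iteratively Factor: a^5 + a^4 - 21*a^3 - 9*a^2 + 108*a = (a + 4)*(a^4 - 3*a^3 - 9*a^2 + 27*a) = (a + 3)*(a + 4)*(a^3 - 6*a^2 + 9*a) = (a - 3)*(a + 3)*(a + 4)*(a^2 - 3*a) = a*(a - 3)*(a + 3)*(a + 4)*(a - 3)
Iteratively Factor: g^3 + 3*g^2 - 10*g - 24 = (g - 3)*(g^2 + 6*g + 8) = (g - 3)*(g + 2)*(g + 4)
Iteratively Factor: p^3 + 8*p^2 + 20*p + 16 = (p + 4)*(p^2 + 4*p + 4) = (p + 2)*(p + 4)*(p + 2)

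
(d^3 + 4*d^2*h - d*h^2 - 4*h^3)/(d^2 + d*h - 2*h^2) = (d^2 + 5*d*h + 4*h^2)/(d + 2*h)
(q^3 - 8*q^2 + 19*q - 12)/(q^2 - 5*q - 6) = (-q^3 + 8*q^2 - 19*q + 12)/(-q^2 + 5*q + 6)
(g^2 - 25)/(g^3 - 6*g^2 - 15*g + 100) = (g + 5)/(g^2 - g - 20)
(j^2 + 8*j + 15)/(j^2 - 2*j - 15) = (j + 5)/(j - 5)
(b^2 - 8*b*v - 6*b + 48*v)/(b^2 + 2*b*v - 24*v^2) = (b^2 - 8*b*v - 6*b + 48*v)/(b^2 + 2*b*v - 24*v^2)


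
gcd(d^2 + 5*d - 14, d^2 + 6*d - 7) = d + 7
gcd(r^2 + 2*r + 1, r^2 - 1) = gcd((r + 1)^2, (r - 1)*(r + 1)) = r + 1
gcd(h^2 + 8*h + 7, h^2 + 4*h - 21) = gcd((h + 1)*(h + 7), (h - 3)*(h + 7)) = h + 7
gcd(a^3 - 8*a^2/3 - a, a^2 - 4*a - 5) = 1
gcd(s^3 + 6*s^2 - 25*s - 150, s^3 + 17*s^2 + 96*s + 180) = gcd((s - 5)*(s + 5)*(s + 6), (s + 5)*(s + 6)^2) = s^2 + 11*s + 30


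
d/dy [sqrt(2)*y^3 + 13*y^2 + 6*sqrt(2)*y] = 3*sqrt(2)*y^2 + 26*y + 6*sqrt(2)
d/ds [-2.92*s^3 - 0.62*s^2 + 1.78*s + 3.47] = -8.76*s^2 - 1.24*s + 1.78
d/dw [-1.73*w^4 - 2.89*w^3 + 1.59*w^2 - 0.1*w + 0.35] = -6.92*w^3 - 8.67*w^2 + 3.18*w - 0.1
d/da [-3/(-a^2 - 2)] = -6*a/(a^2 + 2)^2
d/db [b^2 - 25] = 2*b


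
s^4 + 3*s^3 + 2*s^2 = s^2*(s + 1)*(s + 2)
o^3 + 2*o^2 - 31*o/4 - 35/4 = (o - 5/2)*(o + 1)*(o + 7/2)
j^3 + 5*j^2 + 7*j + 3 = (j + 1)^2*(j + 3)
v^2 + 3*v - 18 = (v - 3)*(v + 6)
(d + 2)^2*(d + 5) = d^3 + 9*d^2 + 24*d + 20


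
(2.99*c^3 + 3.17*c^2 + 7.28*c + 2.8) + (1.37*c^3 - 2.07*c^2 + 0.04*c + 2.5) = 4.36*c^3 + 1.1*c^2 + 7.32*c + 5.3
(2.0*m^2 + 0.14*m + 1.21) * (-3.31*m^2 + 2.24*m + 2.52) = -6.62*m^4 + 4.0166*m^3 + 1.3485*m^2 + 3.0632*m + 3.0492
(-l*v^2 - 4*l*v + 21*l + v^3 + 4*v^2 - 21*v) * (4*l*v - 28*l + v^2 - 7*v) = -4*l^2*v^3 + 12*l^2*v^2 + 196*l^2*v - 588*l^2 + 3*l*v^4 - 9*l*v^3 - 147*l*v^2 + 441*l*v + v^5 - 3*v^4 - 49*v^3 + 147*v^2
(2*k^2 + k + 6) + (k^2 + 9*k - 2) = 3*k^2 + 10*k + 4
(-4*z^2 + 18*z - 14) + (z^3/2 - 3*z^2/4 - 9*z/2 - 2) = z^3/2 - 19*z^2/4 + 27*z/2 - 16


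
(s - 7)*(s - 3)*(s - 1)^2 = s^4 - 12*s^3 + 42*s^2 - 52*s + 21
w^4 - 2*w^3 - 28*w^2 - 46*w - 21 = (w - 7)*(w + 1)^2*(w + 3)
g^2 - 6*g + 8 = (g - 4)*(g - 2)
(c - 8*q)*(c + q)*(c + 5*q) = c^3 - 2*c^2*q - 43*c*q^2 - 40*q^3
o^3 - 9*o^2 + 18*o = o*(o - 6)*(o - 3)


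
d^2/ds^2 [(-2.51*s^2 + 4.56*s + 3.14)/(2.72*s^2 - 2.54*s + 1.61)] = (-2.8421709430404e-14*s^4 + 32.791232*s^3 + 205.336608*s^2 - 249.976704*s + 37.297658)/(20.123648*s^6 - 56.375808*s^5 + 88.379328*s^4 - 83.126072*s^3 + 52.312764*s^2 - 19.751802*s + 4.173281)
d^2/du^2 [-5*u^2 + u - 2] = -10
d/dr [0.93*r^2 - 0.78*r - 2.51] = 1.86*r - 0.78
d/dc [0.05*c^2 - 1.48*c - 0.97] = 0.1*c - 1.48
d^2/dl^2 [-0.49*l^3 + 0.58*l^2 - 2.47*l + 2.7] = 1.16 - 2.94*l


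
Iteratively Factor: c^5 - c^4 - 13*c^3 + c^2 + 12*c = (c)*(c^4 - c^3 - 13*c^2 + c + 12) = c*(c + 1)*(c^3 - 2*c^2 - 11*c + 12) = c*(c - 4)*(c + 1)*(c^2 + 2*c - 3) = c*(c - 4)*(c - 1)*(c + 1)*(c + 3)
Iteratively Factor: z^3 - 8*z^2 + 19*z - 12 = (z - 3)*(z^2 - 5*z + 4) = (z - 4)*(z - 3)*(z - 1)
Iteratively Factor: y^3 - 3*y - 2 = (y + 1)*(y^2 - y - 2) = (y + 1)^2*(y - 2)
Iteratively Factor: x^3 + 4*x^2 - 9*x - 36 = (x + 4)*(x^2 - 9) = (x + 3)*(x + 4)*(x - 3)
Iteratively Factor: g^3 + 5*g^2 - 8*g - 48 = (g - 3)*(g^2 + 8*g + 16) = (g - 3)*(g + 4)*(g + 4)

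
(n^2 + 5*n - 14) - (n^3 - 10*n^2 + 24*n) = -n^3 + 11*n^2 - 19*n - 14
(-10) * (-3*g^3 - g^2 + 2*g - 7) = 30*g^3 + 10*g^2 - 20*g + 70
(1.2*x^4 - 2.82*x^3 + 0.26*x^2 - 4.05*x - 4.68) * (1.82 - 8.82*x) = -10.584*x^5 + 27.0564*x^4 - 7.4256*x^3 + 36.1942*x^2 + 33.9066*x - 8.5176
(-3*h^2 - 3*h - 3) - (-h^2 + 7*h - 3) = -2*h^2 - 10*h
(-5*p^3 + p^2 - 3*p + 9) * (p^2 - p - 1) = -5*p^5 + 6*p^4 + p^3 + 11*p^2 - 6*p - 9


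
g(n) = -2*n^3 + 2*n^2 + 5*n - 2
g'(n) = -6*n^2 + 4*n + 5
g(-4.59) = 210.59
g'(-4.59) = -139.77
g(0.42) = 0.30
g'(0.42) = 5.62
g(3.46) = -43.60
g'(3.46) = -52.99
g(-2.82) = 44.66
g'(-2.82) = -53.99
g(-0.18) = -2.82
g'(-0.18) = 4.09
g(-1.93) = 10.18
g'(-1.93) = -25.07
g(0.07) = -1.64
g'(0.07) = 5.25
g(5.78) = -292.48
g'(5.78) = -172.33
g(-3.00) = 55.00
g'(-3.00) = -61.00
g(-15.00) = 7123.00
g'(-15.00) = -1405.00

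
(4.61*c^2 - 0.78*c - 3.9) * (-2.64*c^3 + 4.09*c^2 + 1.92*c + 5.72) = -12.1704*c^5 + 20.9141*c^4 + 15.957*c^3 + 8.9206*c^2 - 11.9496*c - 22.308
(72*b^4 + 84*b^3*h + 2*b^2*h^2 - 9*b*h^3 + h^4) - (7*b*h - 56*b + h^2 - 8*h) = 72*b^4 + 84*b^3*h + 2*b^2*h^2 - 9*b*h^3 - 7*b*h + 56*b + h^4 - h^2 + 8*h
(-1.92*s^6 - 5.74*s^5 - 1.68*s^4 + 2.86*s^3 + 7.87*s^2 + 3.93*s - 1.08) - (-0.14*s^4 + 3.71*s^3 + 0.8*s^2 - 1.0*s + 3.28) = -1.92*s^6 - 5.74*s^5 - 1.54*s^4 - 0.85*s^3 + 7.07*s^2 + 4.93*s - 4.36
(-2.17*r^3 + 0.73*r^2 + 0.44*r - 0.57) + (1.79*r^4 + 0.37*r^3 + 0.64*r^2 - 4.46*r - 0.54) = 1.79*r^4 - 1.8*r^3 + 1.37*r^2 - 4.02*r - 1.11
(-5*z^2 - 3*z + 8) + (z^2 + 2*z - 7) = -4*z^2 - z + 1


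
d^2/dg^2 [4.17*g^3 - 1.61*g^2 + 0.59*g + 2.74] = 25.02*g - 3.22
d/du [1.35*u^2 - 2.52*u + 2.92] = 2.7*u - 2.52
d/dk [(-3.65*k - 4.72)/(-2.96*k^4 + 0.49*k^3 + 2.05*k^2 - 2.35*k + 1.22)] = (-32.412*k^4 - 52.3078*k^3 + 14.4209*k^2 + 19.352*k - 15.545)/(8.7616*k^8 - 2.9008*k^7 - 11.8959*k^6 + 15.921*k^5 - 5.3229*k^4 - 8.4394*k^3 + 10.5245*k^2 - 5.734*k + 1.4884)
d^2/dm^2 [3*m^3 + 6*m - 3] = 18*m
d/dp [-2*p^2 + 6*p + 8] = 6 - 4*p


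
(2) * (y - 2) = 2*y - 4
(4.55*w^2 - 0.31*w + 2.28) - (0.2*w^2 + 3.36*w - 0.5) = 4.35*w^2 - 3.67*w + 2.78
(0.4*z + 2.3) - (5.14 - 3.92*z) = 4.32*z - 2.84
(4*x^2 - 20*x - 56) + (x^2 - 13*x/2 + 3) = 5*x^2 - 53*x/2 - 53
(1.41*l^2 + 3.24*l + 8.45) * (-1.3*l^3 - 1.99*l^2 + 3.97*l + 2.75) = -1.833*l^5 - 7.0179*l^4 - 11.8349*l^3 - 0.0751999999999984*l^2 + 42.4565*l + 23.2375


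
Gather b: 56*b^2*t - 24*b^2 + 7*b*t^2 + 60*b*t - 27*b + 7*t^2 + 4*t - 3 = b^2*(56*t - 24) + b*(7*t^2 + 60*t - 27) + 7*t^2 + 4*t - 3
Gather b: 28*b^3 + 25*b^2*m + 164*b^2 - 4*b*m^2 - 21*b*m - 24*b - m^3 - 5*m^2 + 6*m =28*b^3 + b^2*(25*m + 164) + b*(-4*m^2 - 21*m - 24) - m^3 - 5*m^2 + 6*m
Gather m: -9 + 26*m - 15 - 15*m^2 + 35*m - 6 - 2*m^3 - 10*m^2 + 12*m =-2*m^3 - 25*m^2 + 73*m - 30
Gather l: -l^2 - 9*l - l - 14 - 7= -l^2 - 10*l - 21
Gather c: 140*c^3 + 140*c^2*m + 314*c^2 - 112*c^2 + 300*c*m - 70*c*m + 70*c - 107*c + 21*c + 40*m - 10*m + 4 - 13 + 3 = 140*c^3 + c^2*(140*m + 202) + c*(230*m - 16) + 30*m - 6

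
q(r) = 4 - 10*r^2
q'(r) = -20*r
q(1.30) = -12.90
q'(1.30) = -26.00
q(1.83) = -29.49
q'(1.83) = -36.60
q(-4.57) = -204.85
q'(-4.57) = 91.40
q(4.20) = -172.40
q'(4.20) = -84.00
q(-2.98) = -84.80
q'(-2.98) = 59.60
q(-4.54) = -202.12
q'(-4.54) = 90.80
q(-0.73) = -1.33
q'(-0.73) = 14.60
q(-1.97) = -34.81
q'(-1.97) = 39.40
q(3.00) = -86.00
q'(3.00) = -60.00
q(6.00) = -356.00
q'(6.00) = -120.00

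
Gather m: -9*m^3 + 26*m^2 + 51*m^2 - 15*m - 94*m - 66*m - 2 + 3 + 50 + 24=-9*m^3 + 77*m^2 - 175*m + 75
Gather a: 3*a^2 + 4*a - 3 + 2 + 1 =3*a^2 + 4*a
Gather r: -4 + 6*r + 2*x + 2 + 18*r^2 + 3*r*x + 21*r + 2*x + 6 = 18*r^2 + r*(3*x + 27) + 4*x + 4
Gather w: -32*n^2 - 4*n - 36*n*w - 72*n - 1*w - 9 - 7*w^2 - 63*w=-32*n^2 - 76*n - 7*w^2 + w*(-36*n - 64) - 9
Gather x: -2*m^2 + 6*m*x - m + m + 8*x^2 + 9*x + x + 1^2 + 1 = -2*m^2 + 8*x^2 + x*(6*m + 10) + 2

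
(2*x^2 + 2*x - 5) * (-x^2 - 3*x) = -2*x^4 - 8*x^3 - x^2 + 15*x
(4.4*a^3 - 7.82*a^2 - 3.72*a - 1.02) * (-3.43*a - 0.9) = -15.092*a^4 + 22.8626*a^3 + 19.7976*a^2 + 6.8466*a + 0.918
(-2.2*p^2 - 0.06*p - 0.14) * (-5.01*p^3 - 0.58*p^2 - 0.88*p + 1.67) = 11.022*p^5 + 1.5766*p^4 + 2.6722*p^3 - 3.54*p^2 + 0.023*p - 0.2338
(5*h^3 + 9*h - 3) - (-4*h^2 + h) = 5*h^3 + 4*h^2 + 8*h - 3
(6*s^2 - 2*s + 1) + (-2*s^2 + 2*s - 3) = 4*s^2 - 2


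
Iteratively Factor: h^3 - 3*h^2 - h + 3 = (h - 1)*(h^2 - 2*h - 3) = (h - 1)*(h + 1)*(h - 3)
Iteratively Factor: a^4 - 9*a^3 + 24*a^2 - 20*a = (a - 2)*(a^3 - 7*a^2 + 10*a) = a*(a - 2)*(a^2 - 7*a + 10) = a*(a - 5)*(a - 2)*(a - 2)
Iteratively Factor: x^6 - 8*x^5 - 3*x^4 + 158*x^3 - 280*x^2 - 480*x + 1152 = (x + 4)*(x^5 - 12*x^4 + 45*x^3 - 22*x^2 - 192*x + 288) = (x - 3)*(x + 4)*(x^4 - 9*x^3 + 18*x^2 + 32*x - 96) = (x - 3)*(x + 2)*(x + 4)*(x^3 - 11*x^2 + 40*x - 48) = (x - 4)*(x - 3)*(x + 2)*(x + 4)*(x^2 - 7*x + 12) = (x - 4)^2*(x - 3)*(x + 2)*(x + 4)*(x - 3)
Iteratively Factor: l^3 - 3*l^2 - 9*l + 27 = (l - 3)*(l^2 - 9) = (l - 3)*(l + 3)*(l - 3)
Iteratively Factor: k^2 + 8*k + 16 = (k + 4)*(k + 4)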